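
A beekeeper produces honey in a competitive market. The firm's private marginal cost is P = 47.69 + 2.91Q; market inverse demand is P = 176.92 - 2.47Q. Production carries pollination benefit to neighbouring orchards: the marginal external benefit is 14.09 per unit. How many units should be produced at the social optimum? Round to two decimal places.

Q* = 26.64

Social marginal cost = private MC − MEB = 33.60 + 2.91Q.
Set SMC = demand: 33.60 + 2.91Q = 176.92 - 2.47Q → Q* = 26.6394.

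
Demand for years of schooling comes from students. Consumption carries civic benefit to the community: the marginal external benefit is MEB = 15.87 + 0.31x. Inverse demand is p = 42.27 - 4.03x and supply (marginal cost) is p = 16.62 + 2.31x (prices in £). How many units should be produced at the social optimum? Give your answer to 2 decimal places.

x* = 6.89

Social marginal benefit = demand + MEB = 58.14 - 3.72x.
Set SMB = MC: 58.14 - 3.72x = 16.62 + 2.31x → x* = 6.8856.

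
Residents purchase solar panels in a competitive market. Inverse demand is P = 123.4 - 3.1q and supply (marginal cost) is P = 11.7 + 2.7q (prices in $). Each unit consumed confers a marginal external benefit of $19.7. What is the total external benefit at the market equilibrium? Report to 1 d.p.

Market equilibrium (private): 11.7 + 2.7q = 123.4 - 3.1q → q_m = 19.2586.
Total external benefit = MEB × q_m = 19.7 × 19.2586 = 379.3944.

$379.4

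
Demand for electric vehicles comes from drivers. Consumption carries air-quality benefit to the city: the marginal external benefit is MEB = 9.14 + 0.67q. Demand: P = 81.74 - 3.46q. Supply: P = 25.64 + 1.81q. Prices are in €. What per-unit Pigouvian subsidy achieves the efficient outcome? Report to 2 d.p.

subsidy = €18.64 per unit

Social marginal benefit = demand + MEB = 90.88 - 2.79q.
Set SMB = MC: 90.88 - 2.79q = 25.64 + 1.81q → q* = 14.1826.
The Pigouvian subsidy equals MEB at q*: 9.14 + 0.67×14.1826 = 18.6423.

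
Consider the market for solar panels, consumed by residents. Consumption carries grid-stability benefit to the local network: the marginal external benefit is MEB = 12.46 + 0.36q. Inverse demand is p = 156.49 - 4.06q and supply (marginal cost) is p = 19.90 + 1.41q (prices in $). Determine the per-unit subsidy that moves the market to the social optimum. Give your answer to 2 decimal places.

Social marginal benefit = demand + MEB = 168.95 - 3.70q.
Set SMB = MC: 168.95 - 3.70q = 19.90 + 1.41q → q* = 29.1683.
The Pigouvian subsidy equals MEB at q*: 12.46 + 0.36×29.1683 = 22.9606.

subsidy = $22.96 per unit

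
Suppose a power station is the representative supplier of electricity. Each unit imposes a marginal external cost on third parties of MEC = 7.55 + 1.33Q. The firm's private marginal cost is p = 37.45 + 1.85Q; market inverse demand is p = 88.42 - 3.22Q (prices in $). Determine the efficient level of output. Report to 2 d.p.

Q* = 6.78

Social marginal cost = private MC + MEC = 45.00 + 3.18Q.
Set SMC = demand: 45.00 + 3.18Q = 88.42 - 3.22Q → Q* = 6.7844.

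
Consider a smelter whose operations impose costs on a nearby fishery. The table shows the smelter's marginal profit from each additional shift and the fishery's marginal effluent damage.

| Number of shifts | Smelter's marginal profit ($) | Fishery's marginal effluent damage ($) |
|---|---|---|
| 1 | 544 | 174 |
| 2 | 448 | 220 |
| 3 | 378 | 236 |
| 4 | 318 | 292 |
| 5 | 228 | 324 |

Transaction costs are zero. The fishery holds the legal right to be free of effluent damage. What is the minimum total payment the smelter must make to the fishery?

$922

Efficient level: marginal profit ≥ marginal effluent damage through level 4, so k* = 4.
With the fishery holding the right, the smelter must at least compensate total damage at k*: 174 + 220 + 236 + 292 = 922.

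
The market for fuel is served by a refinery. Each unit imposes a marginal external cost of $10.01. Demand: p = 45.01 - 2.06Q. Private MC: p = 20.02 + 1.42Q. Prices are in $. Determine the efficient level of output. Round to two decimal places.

Social marginal cost = private MC + MEC = 30.03 + 1.42Q.
Set SMC = demand: 30.03 + 1.42Q = 45.01 - 2.06Q → Q* = 4.3046.

Q* = 4.30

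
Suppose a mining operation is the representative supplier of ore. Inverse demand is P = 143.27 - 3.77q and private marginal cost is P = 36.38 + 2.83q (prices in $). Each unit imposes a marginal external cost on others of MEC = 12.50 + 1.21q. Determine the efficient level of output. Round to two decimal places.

Social marginal cost = private MC + MEC = 48.88 + 4.04q.
Set SMC = demand: 48.88 + 4.04q = 143.27 - 3.77q → q* = 12.0858.

q* = 12.09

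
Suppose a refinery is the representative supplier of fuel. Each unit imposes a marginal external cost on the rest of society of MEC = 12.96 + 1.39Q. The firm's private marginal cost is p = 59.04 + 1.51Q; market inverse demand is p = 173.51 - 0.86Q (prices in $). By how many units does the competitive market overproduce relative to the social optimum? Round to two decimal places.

21.30 units

Market equilibrium (private): 59.04 + 1.51Q = 173.51 - 0.86Q → Q_m = 48.2996.
Social marginal cost = private MC + MEC = 72.00 + 2.90Q.
Set SMC = demand: 72.00 + 2.90Q = 173.51 - 0.86Q → Q* = 26.9973.
Gap = |48.2996 − 26.9973| = 21.3023.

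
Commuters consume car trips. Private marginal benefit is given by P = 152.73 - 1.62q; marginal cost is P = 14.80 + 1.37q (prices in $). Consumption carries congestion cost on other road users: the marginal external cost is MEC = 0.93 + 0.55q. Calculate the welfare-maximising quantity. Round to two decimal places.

Social marginal benefit = demand − MEC = 151.80 - 2.17q.
Set SMB = MC: 151.80 - 2.17q = 14.80 + 1.37q → q* = 38.7006.

q* = 38.70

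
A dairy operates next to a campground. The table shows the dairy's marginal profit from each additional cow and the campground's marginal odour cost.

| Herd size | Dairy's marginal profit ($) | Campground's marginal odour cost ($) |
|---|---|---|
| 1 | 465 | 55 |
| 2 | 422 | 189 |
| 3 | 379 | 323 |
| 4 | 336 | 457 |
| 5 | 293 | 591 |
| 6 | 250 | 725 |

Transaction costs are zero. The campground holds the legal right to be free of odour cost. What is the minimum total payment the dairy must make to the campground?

Efficient level: marginal profit ≥ marginal odour cost through level 3, so k* = 3.
With the campground holding the right, the dairy must at least compensate total damage at k*: 55 + 189 + 323 = 567.

$567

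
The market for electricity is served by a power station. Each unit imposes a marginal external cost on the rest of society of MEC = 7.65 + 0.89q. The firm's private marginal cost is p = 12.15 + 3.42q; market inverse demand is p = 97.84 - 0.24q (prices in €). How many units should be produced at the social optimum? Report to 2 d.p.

q* = 17.15

Social marginal cost = private MC + MEC = 19.80 + 4.31q.
Set SMC = demand: 19.80 + 4.31q = 97.84 - 0.24q → q* = 17.1516.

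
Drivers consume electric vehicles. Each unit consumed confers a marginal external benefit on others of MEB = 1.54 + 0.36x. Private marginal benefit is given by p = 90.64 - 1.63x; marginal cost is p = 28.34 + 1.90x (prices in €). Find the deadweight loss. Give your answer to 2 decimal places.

DWL = €9.83

Market equilibrium (private): 28.34 + 1.90x = 90.64 - 1.63x → x_m = 17.6487.
Social marginal benefit = demand + MEB = 92.18 - 1.27x.
Set SMB = MC: 92.18 - 1.27x = 28.34 + 1.90x → x* = 20.1388.
Height of the DWL triangle at x_m is SMB(x_m) − MC(x_m) = MEB(x_m) = 7.8935.
DWL = ½ × 2.4901 × 7.8935 = 9.8278.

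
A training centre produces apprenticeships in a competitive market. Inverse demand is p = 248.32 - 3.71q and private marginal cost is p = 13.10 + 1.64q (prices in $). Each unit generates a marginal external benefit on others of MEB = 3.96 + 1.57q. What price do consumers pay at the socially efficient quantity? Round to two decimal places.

Social marginal cost = private MC − MEB = 9.14 + 0.07q.
Set SMC = demand: 9.14 + 0.07q = 248.32 - 3.71q → q* = 63.2751.
Consumer price on the demand curve at q*: 248.32 − 3.71×63.2751 = 13.5694.

P = $13.57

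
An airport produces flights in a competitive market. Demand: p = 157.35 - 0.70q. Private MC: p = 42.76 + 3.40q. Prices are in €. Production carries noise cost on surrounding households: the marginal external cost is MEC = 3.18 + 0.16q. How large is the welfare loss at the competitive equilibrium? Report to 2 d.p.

DWL = €6.87

Market equilibrium (private): 42.76 + 3.40q = 157.35 - 0.70q → q_m = 27.9488.
Social marginal cost = private MC + MEC = 45.94 + 3.56q.
Set SMC = demand: 45.94 + 3.56q = 157.35 - 0.70q → q* = 26.1526.
Height of the DWL triangle at q_m is SMC(q_m) − demand(q_m) = MEC(q_m) = 7.6518.
DWL = ½ × 1.7962 × 7.6518 = 6.8721.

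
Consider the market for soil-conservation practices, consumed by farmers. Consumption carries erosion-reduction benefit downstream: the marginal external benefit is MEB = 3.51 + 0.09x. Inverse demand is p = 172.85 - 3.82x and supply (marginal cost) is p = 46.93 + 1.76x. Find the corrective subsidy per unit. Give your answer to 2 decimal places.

Social marginal benefit = demand + MEB = 176.36 - 3.73x.
Set SMB = MC: 176.36 - 3.73x = 46.93 + 1.76x → x* = 23.5756.
The Pigouvian subsidy equals MEB at x*: 3.51 + 0.09×23.5756 = 5.6318.

subsidy = 5.63 per unit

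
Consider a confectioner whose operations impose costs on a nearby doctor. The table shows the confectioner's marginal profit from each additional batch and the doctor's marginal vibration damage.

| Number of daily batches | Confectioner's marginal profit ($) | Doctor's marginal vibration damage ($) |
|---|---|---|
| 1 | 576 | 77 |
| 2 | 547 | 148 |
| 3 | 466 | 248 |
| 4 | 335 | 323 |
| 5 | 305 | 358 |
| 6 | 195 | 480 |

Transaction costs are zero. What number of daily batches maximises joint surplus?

Bargaining reaches the level where marginal profit last exceeds marginal vibration damage.
That holds through level 4 (335 ≥ 323) but not at 5 (305 < 358).

4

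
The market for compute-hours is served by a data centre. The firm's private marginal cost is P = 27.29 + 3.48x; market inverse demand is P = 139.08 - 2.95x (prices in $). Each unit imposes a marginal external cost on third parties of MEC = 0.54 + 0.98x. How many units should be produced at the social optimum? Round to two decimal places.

Social marginal cost = private MC + MEC = 27.83 + 4.46x.
Set SMC = demand: 27.83 + 4.46x = 139.08 - 2.95x → x* = 15.0135.

x* = 15.01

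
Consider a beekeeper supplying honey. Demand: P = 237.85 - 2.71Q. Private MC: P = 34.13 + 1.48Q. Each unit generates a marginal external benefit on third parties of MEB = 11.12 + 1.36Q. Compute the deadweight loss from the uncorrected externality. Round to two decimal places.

Market equilibrium (private): 34.13 + 1.48Q = 237.85 - 2.71Q → Q_m = 48.6205.
Social marginal cost = private MC − MEB = 23.01 + 0.12Q.
Set SMC = demand: 23.01 + 0.12Q = 237.85 - 2.71Q → Q* = 75.9152.
Between Q* and Q_m the wedge demand − SMC runs linearly from 0 to MEB(Q_m), so the loss is a triangle.
DWL = ½ × 27.2947 × 77.2439 = 1054.1745.

DWL = 1054.17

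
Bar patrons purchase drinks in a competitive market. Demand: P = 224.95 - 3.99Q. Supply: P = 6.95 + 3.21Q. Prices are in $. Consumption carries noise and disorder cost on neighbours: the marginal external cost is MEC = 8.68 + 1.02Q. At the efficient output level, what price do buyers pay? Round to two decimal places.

P = $123.35

Social marginal benefit = demand − MEC = 216.27 - 5.01Q.
Set SMB = MC: 216.27 - 5.01Q = 6.95 + 3.21Q → Q* = 25.4647.
Consumer price on the demand curve at Q*: 224.95 − 3.99×25.4647 = 123.3458.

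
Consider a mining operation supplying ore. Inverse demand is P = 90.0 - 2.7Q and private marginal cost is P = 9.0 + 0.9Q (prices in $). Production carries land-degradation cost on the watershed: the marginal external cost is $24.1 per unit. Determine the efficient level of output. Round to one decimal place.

Q* = 15.8

Social marginal cost = private MC + MEC = 33.1 + 0.9Q.
Set SMC = demand: 33.1 + 0.9Q = 90.0 - 2.7Q → Q* = 15.8056.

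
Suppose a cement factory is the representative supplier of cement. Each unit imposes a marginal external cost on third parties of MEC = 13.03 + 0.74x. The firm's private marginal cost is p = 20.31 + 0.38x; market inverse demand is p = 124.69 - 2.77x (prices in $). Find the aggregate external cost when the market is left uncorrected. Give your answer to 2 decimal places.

Market equilibrium (private): 20.31 + 0.38x = 124.69 - 2.77x → x_m = 33.1365.
Total external cost = ∫₀^{x_m} (13.03 + 0.74x) dx = 13.03×33.1365 + ½×0.74×33.1365² = 838.0388.

$838.04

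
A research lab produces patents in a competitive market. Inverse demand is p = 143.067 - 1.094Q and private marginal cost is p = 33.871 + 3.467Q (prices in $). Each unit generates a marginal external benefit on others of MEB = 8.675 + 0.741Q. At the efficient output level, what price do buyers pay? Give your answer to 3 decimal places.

Social marginal cost = private MC − MEB = 25.196 + 2.726Q.
Set SMC = demand: 25.196 + 2.726Q = 143.067 - 1.094Q → Q* = 30.8563.
Consumer price on the demand curve at Q*: 143.067 − 1.094×30.8563 = 109.3102.

P = $109.310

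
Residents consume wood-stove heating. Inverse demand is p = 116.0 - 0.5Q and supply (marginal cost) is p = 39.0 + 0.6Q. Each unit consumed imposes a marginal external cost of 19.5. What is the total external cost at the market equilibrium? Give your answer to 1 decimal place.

Market equilibrium (private): 39.0 + 0.6Q = 116.0 - 0.5Q → Q_m = 70.0000.
Total external cost = MEC × Q_m = 19.5 × 70.0000 = 1365.0000.

1365.0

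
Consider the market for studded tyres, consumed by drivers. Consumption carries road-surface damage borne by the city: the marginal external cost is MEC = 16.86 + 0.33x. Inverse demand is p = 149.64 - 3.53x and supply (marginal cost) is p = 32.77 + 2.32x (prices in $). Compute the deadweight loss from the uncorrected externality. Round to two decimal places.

Market equilibrium (private): 32.77 + 2.32x = 149.64 - 3.53x → x_m = 19.9778.
Social marginal benefit = demand − MEC = 132.78 - 3.86x.
Set SMB = MC: 132.78 - 3.86x = 32.77 + 2.32x → x* = 16.1828.
Between x* and x_m the wedge MC − SMB runs linearly from 0 to MEC(x_m), so the loss is a triangle.
DWL = ½ × 3.7950 × 23.4527 = 44.5015.

DWL = $44.50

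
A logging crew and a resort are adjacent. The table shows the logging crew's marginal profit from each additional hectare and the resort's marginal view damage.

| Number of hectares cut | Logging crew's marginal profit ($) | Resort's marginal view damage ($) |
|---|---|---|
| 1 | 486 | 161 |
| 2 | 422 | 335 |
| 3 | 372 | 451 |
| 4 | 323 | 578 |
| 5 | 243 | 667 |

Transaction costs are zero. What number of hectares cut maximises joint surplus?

2

Bargaining reaches the level where marginal profit last exceeds marginal view damage.
That holds through level 2 (422 ≥ 335) but not at 3 (372 < 451).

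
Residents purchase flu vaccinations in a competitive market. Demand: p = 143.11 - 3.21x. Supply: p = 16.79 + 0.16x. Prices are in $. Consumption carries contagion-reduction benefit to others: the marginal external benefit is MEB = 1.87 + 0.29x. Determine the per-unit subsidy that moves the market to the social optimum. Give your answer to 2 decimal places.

subsidy = $13.94 per unit

Social marginal benefit = demand + MEB = 144.98 - 2.92x.
Set SMB = MC: 144.98 - 2.92x = 16.79 + 0.16x → x* = 41.6201.
The Pigouvian subsidy equals MEB at x*: 1.87 + 0.29×41.6201 = 13.9398.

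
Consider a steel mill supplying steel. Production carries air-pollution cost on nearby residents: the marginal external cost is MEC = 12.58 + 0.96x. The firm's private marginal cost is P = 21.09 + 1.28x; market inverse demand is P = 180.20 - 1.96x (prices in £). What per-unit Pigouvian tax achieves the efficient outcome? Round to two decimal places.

Social marginal cost = private MC + MEC = 33.67 + 2.24x.
Set SMC = demand: 33.67 + 2.24x = 180.20 - 1.96x → x* = 34.8881.
The Pigouvian tax equals MEC at x*: 12.58 + 0.96×34.8881 = 46.0726.

tax = £46.07 per unit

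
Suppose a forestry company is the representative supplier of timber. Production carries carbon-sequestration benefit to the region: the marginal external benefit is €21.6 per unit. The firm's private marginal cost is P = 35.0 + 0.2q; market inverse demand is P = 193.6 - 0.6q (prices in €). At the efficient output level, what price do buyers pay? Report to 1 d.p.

P = €58.5

Social marginal cost = private MC − MEB = 13.4 + 0.2q.
Set SMC = demand: 13.4 + 0.2q = 193.6 - 0.6q → q* = 225.2500.
Consumer price on the demand curve at q*: 193.6 − 0.6×225.2500 = 58.4500.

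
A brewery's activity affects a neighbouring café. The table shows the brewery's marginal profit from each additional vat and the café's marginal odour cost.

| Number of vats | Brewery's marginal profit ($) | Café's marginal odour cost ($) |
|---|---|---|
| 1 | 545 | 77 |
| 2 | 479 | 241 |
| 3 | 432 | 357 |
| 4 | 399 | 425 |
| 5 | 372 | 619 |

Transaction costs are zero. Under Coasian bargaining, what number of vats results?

Bargaining reaches the level where marginal profit last exceeds marginal odour cost.
That holds through level 3 (432 ≥ 357) but not at 4 (399 < 425).

3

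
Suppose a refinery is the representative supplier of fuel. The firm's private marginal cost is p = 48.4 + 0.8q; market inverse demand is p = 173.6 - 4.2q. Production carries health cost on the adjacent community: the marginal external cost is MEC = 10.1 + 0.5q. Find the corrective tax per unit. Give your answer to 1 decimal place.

tax = 20.6 per unit

Social marginal cost = private MC + MEC = 58.5 + 1.3q.
Set SMC = demand: 58.5 + 1.3q = 173.6 - 4.2q → q* = 20.9273.
The Pigouvian tax equals MEC at q*: 10.1 + 0.5×20.9273 = 20.5637.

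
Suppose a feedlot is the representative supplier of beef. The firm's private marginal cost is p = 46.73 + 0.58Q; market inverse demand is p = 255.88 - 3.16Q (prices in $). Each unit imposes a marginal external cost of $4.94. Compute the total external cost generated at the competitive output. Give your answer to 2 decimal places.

Market equilibrium (private): 46.73 + 0.58Q = 255.88 - 3.16Q → Q_m = 55.9225.
Total external cost = MEC × Q_m = 4.94 × 55.9225 = 276.2572.

$276.26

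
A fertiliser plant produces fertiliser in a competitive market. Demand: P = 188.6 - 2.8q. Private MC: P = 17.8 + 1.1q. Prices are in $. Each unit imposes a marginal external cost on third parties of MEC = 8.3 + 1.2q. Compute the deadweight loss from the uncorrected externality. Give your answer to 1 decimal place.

DWL = $363.1

Market equilibrium (private): 17.8 + 1.1q = 188.6 - 2.8q → q_m = 43.7949.
Social marginal cost = private MC + MEC = 26.1 + 2.3q.
Set SMC = demand: 26.1 + 2.3q = 188.6 - 2.8q → q* = 31.8627.
The loss is the area between SMC and demand from q* to q_m; with linear curves that's a triangle of height MEC(q_m).
DWL = ½ × 11.9322 × 60.8538 = 363.0599.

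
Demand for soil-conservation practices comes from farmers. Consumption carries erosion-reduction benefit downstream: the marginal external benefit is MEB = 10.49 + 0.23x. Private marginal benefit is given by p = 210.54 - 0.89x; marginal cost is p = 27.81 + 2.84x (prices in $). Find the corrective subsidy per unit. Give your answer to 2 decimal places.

subsidy = $23.19 per unit

Social marginal benefit = demand + MEB = 221.03 - 0.66x.
Set SMB = MC: 221.03 - 0.66x = 27.81 + 2.84x → x* = 55.2057.
The Pigouvian subsidy equals MEB at x*: 10.49 + 0.23×55.2057 = 23.1873.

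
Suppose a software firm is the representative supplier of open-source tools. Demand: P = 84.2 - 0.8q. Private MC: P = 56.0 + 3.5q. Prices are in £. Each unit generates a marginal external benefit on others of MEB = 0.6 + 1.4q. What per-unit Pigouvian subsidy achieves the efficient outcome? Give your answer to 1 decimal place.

Social marginal cost = private MC − MEB = 55.4 + 2.1q.
Set SMC = demand: 55.4 + 2.1q = 84.2 - 0.8q → q* = 9.9310.
The Pigouvian subsidy equals MEB at q*: 0.6 + 1.4×9.9310 = 14.5034.

subsidy = £14.5 per unit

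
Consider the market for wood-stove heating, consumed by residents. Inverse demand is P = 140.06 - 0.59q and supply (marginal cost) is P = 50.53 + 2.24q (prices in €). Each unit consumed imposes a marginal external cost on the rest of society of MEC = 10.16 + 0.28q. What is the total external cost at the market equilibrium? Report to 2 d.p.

Market equilibrium (private): 50.53 + 2.24q = 140.06 - 0.59q → q_m = 31.6360.
Total external cost = ∫₀^{q_m} (10.16 + 0.28q) dq = 10.16×31.6360 + ½×0.28×31.6360² = 461.5389.

€461.54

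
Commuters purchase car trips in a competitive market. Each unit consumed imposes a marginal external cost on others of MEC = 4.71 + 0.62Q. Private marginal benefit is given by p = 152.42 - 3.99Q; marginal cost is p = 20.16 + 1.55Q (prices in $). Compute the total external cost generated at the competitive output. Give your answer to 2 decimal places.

$289.13

Market equilibrium (private): 20.16 + 1.55Q = 152.42 - 3.99Q → Q_m = 23.8736.
Total external cost = ∫₀^{Q_m} (4.71 + 0.62Q) dQ = 4.71×23.8736 + ½×0.62×23.8736² = 289.1288.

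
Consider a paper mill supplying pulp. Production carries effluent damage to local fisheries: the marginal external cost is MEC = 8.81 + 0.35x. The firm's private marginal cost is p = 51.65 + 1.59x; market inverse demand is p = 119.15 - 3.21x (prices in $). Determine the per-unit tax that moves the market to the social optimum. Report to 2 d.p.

Social marginal cost = private MC + MEC = 60.46 + 1.94x.
Set SMC = demand: 60.46 + 1.94x = 119.15 - 3.21x → x* = 11.3961.
The Pigouvian tax equals MEC at x*: 8.81 + 0.35×11.3961 = 12.7986.

tax = $12.80 per unit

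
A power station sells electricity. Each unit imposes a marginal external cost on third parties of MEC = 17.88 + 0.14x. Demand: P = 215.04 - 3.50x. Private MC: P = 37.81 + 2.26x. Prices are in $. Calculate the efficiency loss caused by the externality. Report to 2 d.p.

Market equilibrium (private): 37.81 + 2.26x = 215.04 - 3.50x → x_m = 30.7691.
Social marginal cost = private MC + MEC = 55.69 + 2.40x.
Set SMC = demand: 55.69 + 2.40x = 215.04 - 3.50x → x* = 27.0085.
The loss is the area between SMC and demand from x* to x_m; with linear curves that's a triangle of height MEC(x_m).
DWL = ½ × 3.7606 × 22.1877 = 41.7195.

DWL = $41.72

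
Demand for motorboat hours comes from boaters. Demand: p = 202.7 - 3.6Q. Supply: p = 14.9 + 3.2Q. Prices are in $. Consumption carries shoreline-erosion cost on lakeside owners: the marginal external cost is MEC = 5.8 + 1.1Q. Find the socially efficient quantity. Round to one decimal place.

Q* = 23.0

Social marginal benefit = demand − MEC = 196.9 - 4.7Q.
Set SMB = MC: 196.9 - 4.7Q = 14.9 + 3.2Q → Q* = 23.0380.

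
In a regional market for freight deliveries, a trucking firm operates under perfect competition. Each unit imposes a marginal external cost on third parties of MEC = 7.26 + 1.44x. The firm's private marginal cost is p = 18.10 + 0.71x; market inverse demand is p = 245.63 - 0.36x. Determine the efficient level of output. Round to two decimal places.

x* = 87.76

Social marginal cost = private MC + MEC = 25.36 + 2.15x.
Set SMC = demand: 25.36 + 2.15x = 245.63 - 0.36x → x* = 87.7570.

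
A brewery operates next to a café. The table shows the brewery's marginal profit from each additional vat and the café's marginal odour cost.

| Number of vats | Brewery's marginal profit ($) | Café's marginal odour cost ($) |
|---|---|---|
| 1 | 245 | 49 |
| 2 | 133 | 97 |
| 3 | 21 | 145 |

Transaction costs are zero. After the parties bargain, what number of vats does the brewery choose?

Bargaining reaches the level where marginal profit last exceeds marginal odour cost.
That holds through level 2 (133 ≥ 97) but not at 3 (21 < 145).

2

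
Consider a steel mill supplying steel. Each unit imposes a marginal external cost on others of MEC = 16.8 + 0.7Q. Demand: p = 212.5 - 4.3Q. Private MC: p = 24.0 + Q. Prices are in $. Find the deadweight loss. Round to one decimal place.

DWL = $144.9

Market equilibrium (private): 24.0 + Q = 212.5 - 4.3Q → Q_m = 35.5660.
Social marginal cost = private MC + MEC = 40.8 + 1.7Q.
Set SMC = demand: 40.8 + 1.7Q = 212.5 - 4.3Q → Q* = 28.6167.
Height of the DWL triangle at Q_m is SMC(Q_m) − demand(Q_m) = MEC(Q_m) = 41.6962.
DWL = ½ × 6.9493 × 41.6962 = 144.8797.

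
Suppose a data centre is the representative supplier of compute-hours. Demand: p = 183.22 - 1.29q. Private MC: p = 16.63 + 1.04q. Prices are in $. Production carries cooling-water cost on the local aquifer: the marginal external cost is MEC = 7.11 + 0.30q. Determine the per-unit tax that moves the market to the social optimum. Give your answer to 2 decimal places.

tax = $25.30 per unit

Social marginal cost = private MC + MEC = 23.74 + 1.34q.
Set SMC = demand: 23.74 + 1.34q = 183.22 - 1.29q → q* = 60.6388.
The Pigouvian tax equals MEC at q*: 7.11 + 0.30×60.6388 = 25.3016.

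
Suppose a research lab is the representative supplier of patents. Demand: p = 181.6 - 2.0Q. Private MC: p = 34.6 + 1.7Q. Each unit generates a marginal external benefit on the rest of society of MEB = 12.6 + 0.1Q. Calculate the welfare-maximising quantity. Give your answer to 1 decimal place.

Q* = 44.3

Social marginal cost = private MC − MEB = 22.0 + 1.6Q.
Set SMC = demand: 22.0 + 1.6Q = 181.6 - 2.0Q → Q* = 44.3333.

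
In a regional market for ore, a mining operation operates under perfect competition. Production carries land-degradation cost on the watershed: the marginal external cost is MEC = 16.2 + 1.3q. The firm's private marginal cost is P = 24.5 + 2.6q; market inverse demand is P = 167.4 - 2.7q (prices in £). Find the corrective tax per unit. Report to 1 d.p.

Social marginal cost = private MC + MEC = 40.7 + 3.9q.
Set SMC = demand: 40.7 + 3.9q = 167.4 - 2.7q → q* = 19.1970.
The Pigouvian tax equals MEC at q*: 16.2 + 1.3×19.1970 = 41.1561.

tax = £41.2 per unit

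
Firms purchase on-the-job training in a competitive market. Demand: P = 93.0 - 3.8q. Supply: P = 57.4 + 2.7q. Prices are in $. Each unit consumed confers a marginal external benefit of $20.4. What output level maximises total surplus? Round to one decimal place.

Social marginal benefit = demand + MEB = 113.4 - 3.8q.
Set SMB = MC: 113.4 - 3.8q = 57.4 + 2.7q → q* = 8.6154.

q* = 8.6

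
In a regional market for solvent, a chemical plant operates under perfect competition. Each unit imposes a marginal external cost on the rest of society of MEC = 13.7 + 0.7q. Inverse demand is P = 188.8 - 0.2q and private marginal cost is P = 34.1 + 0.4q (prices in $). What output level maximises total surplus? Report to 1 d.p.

q* = 108.5

Social marginal cost = private MC + MEC = 47.8 + 1.1q.
Set SMC = demand: 47.8 + 1.1q = 188.8 - 0.2q → q* = 108.4615.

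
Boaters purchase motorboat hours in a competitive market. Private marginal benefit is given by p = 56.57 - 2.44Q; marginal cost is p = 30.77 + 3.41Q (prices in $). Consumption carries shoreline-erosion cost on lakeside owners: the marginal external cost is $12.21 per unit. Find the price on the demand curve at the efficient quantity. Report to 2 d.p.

P = $50.90

Social marginal benefit = demand − MEC = 44.36 - 2.44Q.
Set SMB = MC: 44.36 - 2.44Q = 30.77 + 3.41Q → Q* = 2.3231.
Consumer price on the demand curve at Q*: 56.57 − 2.44×2.3231 = 50.9016.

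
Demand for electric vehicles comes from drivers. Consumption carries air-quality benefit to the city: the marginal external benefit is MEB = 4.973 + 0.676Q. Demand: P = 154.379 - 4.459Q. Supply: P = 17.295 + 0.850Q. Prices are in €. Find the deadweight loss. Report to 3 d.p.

Market equilibrium (private): 17.295 + 0.850Q = 154.379 - 4.459Q → Q_m = 25.8211.
Social marginal benefit = demand + MEB = 159.352 - 3.783Q.
Set SMB = MC: 159.352 - 3.783Q = 17.295 + 0.850Q → Q* = 30.6620.
Between Q* and Q_m the wedge SMB − MC runs linearly from 0 to MEB(Q_m), so the loss is a triangle.
DWL = ½ × 4.8409 × 22.4280 = 54.2859.

DWL = €54.286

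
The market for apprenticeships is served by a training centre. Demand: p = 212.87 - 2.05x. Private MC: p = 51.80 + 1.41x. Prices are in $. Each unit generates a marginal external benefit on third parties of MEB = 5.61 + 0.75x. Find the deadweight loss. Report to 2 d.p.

Market equilibrium (private): 51.80 + 1.41x = 212.87 - 2.05x → x_m = 46.5520.
Social marginal cost = private MC − MEB = 46.19 + 0.66x.
Set SMC = demand: 46.19 + 0.66x = 212.87 - 2.05x → x* = 61.5055.
The welfare-loss triangle has base |x_m − x*| and height MEB(x_m) (the vertical gap between SMC and demand is zero at x* and MEB at x_m).
DWL = ½ × 14.9535 × 40.5240 = 302.9878.

DWL = $302.99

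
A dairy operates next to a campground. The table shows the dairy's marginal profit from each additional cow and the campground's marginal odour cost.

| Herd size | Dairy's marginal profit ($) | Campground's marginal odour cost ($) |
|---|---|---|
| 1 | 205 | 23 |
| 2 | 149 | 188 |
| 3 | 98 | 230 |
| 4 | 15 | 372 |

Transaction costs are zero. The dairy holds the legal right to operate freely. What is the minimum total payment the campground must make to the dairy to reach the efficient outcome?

Left alone the dairy would choose level 4 (marginal profit stays positive).
Efficient level: k* = 1 (marginal profit ≥ marginal odour cost through 1).
The campground must at least cover the dairy's forgone profit from cutting 4→1: 149 + 98 + 15 = 262.

$262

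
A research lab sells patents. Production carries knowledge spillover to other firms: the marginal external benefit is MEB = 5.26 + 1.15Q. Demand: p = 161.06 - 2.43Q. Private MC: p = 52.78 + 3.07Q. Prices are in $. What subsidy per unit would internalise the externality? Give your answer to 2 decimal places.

subsidy = $35.28 per unit

Social marginal cost = private MC − MEB = 47.52 + 1.92Q.
Set SMC = demand: 47.52 + 1.92Q = 161.06 - 2.43Q → Q* = 26.1011.
The Pigouvian subsidy equals MEB at Q*: 5.26 + 1.15×26.1011 = 35.2763.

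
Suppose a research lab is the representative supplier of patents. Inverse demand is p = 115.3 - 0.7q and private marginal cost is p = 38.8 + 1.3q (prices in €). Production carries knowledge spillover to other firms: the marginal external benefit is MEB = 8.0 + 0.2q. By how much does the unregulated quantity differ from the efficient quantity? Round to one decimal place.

Market equilibrium (private): 38.8 + 1.3q = 115.3 - 0.7q → q_m = 38.2500.
Social marginal cost = private MC − MEB = 30.8 + 1.1q.
Set SMC = demand: 30.8 + 1.1q = 115.3 - 0.7q → q* = 46.9444.
Gap = |38.2500 − 46.9444| = 8.6944.

8.7 units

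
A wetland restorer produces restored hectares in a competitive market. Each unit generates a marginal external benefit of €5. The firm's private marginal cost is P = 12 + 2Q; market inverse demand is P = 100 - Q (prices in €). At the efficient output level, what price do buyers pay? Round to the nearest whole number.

P = €69

Social marginal cost = private MC − MEB = 7 + 2Q.
Set SMC = demand: 7 + 2Q = 100 - Q → Q* = 31.0000.
Consumer price on the demand curve at Q*: 100 − 1×31.0000 = 69.0000.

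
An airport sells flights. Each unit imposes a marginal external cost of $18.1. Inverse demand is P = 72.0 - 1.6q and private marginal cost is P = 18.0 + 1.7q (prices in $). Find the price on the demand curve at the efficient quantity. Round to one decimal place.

Social marginal cost = private MC + MEC = 36.1 + 1.7q.
Set SMC = demand: 36.1 + 1.7q = 72.0 - 1.6q → q* = 10.8788.
Consumer price on the demand curve at q*: 72.0 − 1.6×10.8788 = 54.5939.

P = $54.6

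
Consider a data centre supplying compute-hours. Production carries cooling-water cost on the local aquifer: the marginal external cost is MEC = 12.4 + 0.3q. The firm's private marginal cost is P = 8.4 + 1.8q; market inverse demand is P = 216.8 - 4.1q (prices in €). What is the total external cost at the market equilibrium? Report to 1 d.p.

€625.1

Market equilibrium (private): 8.4 + 1.8q = 216.8 - 4.1q → q_m = 35.3220.
Total external cost = ∫₀^{q_m} (12.4 + 0.3q) dq = 12.4×35.3220 + ½×0.3×35.3220² = 625.1394.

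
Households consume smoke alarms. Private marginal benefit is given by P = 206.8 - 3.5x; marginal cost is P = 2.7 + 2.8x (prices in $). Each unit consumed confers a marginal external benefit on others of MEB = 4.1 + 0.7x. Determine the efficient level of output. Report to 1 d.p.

x* = 37.2

Social marginal benefit = demand + MEB = 210.9 - 2.8x.
Set SMB = MC: 210.9 - 2.8x = 2.7 + 2.8x → x* = 37.1786.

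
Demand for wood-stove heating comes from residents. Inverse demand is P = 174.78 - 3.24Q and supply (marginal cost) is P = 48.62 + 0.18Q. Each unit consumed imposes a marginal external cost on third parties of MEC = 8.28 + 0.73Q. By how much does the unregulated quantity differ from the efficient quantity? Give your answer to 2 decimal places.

Market equilibrium (private): 48.62 + 0.18Q = 174.78 - 3.24Q → Q_m = 36.8889.
Social marginal benefit = demand − MEC = 166.50 - 3.97Q.
Set SMB = MC: 166.50 - 3.97Q = 48.62 + 0.18Q → Q* = 28.4048.
Gap = |36.8889 − 28.4048| = 8.4841.

8.48 units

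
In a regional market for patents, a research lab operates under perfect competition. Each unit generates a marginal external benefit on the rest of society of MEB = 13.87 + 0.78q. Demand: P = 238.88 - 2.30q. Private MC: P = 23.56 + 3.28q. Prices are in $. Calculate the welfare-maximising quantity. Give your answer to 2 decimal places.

q* = 47.75

Social marginal cost = private MC − MEB = 9.69 + 2.50q.
Set SMC = demand: 9.69 + 2.50q = 238.88 - 2.30q → q* = 47.7479.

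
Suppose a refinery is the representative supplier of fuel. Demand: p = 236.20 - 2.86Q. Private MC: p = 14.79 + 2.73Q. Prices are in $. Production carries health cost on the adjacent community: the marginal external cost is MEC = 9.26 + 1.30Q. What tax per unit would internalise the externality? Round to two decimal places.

tax = $49.29 per unit

Social marginal cost = private MC + MEC = 24.05 + 4.03Q.
Set SMC = demand: 24.05 + 4.03Q = 236.20 - 2.86Q → Q* = 30.7910.
The Pigouvian tax equals MEC at Q*: 9.26 + 1.30×30.7910 = 49.2883.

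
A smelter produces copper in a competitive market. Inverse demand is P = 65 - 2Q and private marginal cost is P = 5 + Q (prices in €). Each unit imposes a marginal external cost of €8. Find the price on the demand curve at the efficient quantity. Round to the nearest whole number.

P = €30

Social marginal cost = private MC + MEC = 13 + Q.
Set SMC = demand: 13 + Q = 65 - 2Q → Q* = 17.3333.
Consumer price on the demand curve at Q*: 65 − 2×17.3333 = 30.3334.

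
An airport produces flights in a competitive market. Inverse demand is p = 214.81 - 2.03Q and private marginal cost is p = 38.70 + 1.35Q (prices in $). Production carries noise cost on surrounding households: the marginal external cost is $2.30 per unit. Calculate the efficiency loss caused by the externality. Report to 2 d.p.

Market equilibrium (private): 38.70 + 1.35Q = 214.81 - 2.03Q → Q_m = 52.1036.
Social marginal cost = private MC + MEC = 41.00 + 1.35Q.
Set SMC = demand: 41.00 + 1.35Q = 214.81 - 2.03Q → Q* = 51.4231.
The loss is the area between SMC and demand from Q* to Q_m; with linear curves that's a triangle of height MEC(Q_m).
DWL = ½ × 0.6805 × 2.3000 = 0.7826.

DWL = $0.78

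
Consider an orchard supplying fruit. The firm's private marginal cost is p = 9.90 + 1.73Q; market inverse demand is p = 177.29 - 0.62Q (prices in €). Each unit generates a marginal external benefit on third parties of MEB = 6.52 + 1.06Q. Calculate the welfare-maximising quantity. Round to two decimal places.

Social marginal cost = private MC − MEB = 3.38 + 0.67Q.
Set SMC = demand: 3.38 + 0.67Q = 177.29 - 0.62Q → Q* = 134.8140.

Q* = 134.81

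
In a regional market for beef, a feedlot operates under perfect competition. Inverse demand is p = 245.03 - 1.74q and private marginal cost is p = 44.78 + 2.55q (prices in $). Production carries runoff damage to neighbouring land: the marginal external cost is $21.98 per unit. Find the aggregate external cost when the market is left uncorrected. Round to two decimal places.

Market equilibrium (private): 44.78 + 2.55q = 245.03 - 1.74q → q_m = 46.6783.
Total external cost = MEC × q_m = 21.98 × 46.6783 = 1025.9890.

$1025.99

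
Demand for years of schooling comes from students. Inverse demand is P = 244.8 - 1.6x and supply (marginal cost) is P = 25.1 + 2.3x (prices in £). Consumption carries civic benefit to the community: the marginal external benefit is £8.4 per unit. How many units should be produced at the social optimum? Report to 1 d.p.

Social marginal benefit = demand + MEB = 253.2 - 1.6x.
Set SMB = MC: 253.2 - 1.6x = 25.1 + 2.3x → x* = 58.4872.

x* = 58.5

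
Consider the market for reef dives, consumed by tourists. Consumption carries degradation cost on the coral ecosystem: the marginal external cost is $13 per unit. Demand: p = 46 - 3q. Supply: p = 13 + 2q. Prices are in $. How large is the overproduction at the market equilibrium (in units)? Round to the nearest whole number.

3 units

Market equilibrium (private): 13 + 2q = 46 - 3q → q_m = 6.6000.
Social marginal benefit = demand − MEC = 33 - 3q.
Set SMB = MC: 33 - 3q = 13 + 2q → q* = 4.0000.
Gap = |6.6000 − 4.0000| = 2.6000.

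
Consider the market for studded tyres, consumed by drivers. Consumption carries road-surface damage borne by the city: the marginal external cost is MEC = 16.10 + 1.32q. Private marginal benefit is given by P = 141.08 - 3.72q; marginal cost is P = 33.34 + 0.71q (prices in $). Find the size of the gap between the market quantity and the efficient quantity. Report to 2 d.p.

8.38 units

Market equilibrium (private): 33.34 + 0.71q = 141.08 - 3.72q → q_m = 24.3205.
Social marginal benefit = demand − MEC = 124.98 - 5.04q.
Set SMB = MC: 124.98 - 5.04q = 33.34 + 0.71q → q* = 15.9374.
Gap = |24.3205 − 15.9374| = 8.3831.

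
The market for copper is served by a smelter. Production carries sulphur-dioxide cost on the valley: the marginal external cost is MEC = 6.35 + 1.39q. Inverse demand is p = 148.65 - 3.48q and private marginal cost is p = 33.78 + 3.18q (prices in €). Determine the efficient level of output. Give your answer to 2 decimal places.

q* = 13.48

Social marginal cost = private MC + MEC = 40.13 + 4.57q.
Set SMC = demand: 40.13 + 4.57q = 148.65 - 3.48q → q* = 13.4807.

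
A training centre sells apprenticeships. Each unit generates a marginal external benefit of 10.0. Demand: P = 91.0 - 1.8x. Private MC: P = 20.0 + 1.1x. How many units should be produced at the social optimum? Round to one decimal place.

Social marginal cost = private MC − MEB = 10.0 + 1.1x.
Set SMC = demand: 10.0 + 1.1x = 91.0 - 1.8x → x* = 27.9310.

x* = 27.9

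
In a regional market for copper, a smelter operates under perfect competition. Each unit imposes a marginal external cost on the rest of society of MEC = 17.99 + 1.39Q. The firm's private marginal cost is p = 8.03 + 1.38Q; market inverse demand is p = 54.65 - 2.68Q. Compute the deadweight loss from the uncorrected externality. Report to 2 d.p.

DWL = 105.75

Market equilibrium (private): 8.03 + 1.38Q = 54.65 - 2.68Q → Q_m = 11.4828.
Social marginal cost = private MC + MEC = 26.02 + 2.77Q.
Set SMC = demand: 26.02 + 2.77Q = 54.65 - 2.68Q → Q* = 5.2532.
The loss is the area between SMC and demand from Q* to Q_m; with linear curves that's a triangle of height MEC(Q_m).
DWL = ½ × 6.2296 × 33.9510 = 105.7506.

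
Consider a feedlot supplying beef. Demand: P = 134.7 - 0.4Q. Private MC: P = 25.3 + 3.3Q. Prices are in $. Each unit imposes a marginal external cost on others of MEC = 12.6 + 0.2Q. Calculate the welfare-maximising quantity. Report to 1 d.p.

Q* = 24.8

Social marginal cost = private MC + MEC = 37.9 + 3.5Q.
Set SMC = demand: 37.9 + 3.5Q = 134.7 - 0.4Q → Q* = 24.8205.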